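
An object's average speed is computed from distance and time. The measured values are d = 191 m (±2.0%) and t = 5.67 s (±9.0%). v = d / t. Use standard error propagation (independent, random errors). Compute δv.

3.11 m/s

Since v is a product/quotient, work with relative uncertainties:
  (1·δd/d)² = (1×0.0200)² = 0.000400;  (-1·δt/t)² = (-1×0.0900)² = 0.00810
δv/v = √(0.00850) = 0.0922
v = 33.7 m/s, so δv = 0.0922 × 33.7 = 3.11 m/s.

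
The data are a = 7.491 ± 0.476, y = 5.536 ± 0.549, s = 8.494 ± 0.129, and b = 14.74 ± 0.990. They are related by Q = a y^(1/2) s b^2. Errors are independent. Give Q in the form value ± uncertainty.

For a monomial Q ∝ a, y^(1/2), s, b^2, fractional errors add in quadrature:
  (1·δa/a)² = (1×0.0635)² = 0.00404;  (½·δy/y)² = (0.5×0.0992)² = 0.00246;  (1·δs/s)² = (1×0.0152)² = 0.000231;  (2·δb/b)² = (2×0.0672)² = 0.0180
δQ/Q = √(0.0248) = 0.157
Q = 32530, so δQ = 0.157 × 32530 = 5120.

32530 ± 5120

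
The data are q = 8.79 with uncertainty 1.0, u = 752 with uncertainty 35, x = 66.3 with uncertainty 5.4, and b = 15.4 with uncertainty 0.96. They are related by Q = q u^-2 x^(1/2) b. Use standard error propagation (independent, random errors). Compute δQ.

0.000321

Each factor contributes (exponent × relative error)² to (δQ/Q)²:
  (1·δq/q)² = (1×0.114)² = 0.0129;  (-2·δu/u)² = (-2×0.0465)² = 0.00866;  (½·δx/x)² = (0.5×0.0814)² = 0.00166;  (1·δb/b)² = (1×0.0623)² = 0.00389
δQ/Q = √(0.0272) = 0.165
Q = 0.00195, so δQ = 0.165 × 0.00195 = 0.000321.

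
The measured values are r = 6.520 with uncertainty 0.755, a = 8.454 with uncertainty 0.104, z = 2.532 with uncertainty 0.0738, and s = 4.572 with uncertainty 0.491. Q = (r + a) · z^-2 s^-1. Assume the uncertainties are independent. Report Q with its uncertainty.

0.5109 ± 0.0676

Let u = r + a = 14.97. δu = √(δr² + δa²) = √(0.570 + 0.0108) = 0.762, so δu/u = 0.0509.
Q is then a monomial in u, z, s:
δQ/Q = √((δu/u)² + (-2·δz/z)² + (-1·δs/s)²) = √(0.00259 + 0.00340 + 0.0115) = 0.132
Q = 0.5109, so δQ = 0.132 × 0.5109 = 0.0676.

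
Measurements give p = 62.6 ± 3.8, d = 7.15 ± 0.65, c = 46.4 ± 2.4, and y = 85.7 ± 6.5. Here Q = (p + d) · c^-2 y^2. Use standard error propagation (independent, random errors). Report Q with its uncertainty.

Let u = p + d = 69.8. δu = √(δp² + δd²) = √(14.4 + 0.423) = 3.86, so δu/u = 0.0553.
Q is then a monomial in u, c, y:
δQ/Q = √((δu/u)² + (-2·δc/c)² + (2·δy/y)²) = √(0.00305 + 0.0107 + 0.0230) = 0.192
Q = 238, so δQ = 0.192 × 238 = 45.6.

238 ± 45.6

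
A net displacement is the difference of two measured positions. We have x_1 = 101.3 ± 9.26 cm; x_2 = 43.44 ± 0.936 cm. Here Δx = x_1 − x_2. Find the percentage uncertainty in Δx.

16.1%

Absolute uncertainties add in quadrature for a linear combination:
  (δx_1)² = 85.7;  (δx_2)² = 0.876
δΔx = √(86.6) = 9.31 cm
Δx = 57.86 cm, so δΔx/Δx = 9.31/57.86 = 0.161.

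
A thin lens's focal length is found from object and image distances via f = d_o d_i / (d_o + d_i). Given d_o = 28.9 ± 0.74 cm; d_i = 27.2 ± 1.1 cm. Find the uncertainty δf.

∂f/∂d_o = (d_i/(d_o+d_i))² = 0.235;  ∂f/∂d_i = (d_o/(d_o+d_i))² = 0.265
δf = √((∂f/∂d_o · δd_o)² + (∂f/∂d_i · δd_i)²) = √(0.0303 + 0.0852) = 0.340 cm

0.340 cm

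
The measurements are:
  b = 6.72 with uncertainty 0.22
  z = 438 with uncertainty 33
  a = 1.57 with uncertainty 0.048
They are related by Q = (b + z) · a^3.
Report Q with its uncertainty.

1720 ± 203

Let u = b + z = 445. δu = √(δb² + δz²) = √(0.0484 + 1090) = 33.0, so δu/u = 0.0742.
Q is then a monomial in u, a:
δQ/Q = √((δu/u)² + (3·δa/a)²) = √(0.00551 + 0.00841) = 0.118
Q = 1720, so δQ = 0.118 × 1720 = 203.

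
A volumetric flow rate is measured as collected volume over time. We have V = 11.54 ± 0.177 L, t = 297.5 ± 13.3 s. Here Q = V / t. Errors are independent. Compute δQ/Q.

Each factor contributes (exponent × relative error)² to (δQ/Q)²:
  (1·δV/V)² = (1×0.0153)² = 0.000235;  (-1·δt/t)² = (-1×0.0447)² = 0.00200
δQ/Q = √(0.00223) = 0.0473

0.0473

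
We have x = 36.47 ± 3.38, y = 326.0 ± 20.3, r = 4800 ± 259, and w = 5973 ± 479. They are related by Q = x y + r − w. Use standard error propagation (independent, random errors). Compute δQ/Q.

0.134

Let p = x·y = 11890. δp/p = √((1·δx/x)² + (1·δy/y)²) = √(0.00859 + 0.00388) = 0.112, so δp = 1330.
Q = p + r − w: δQ = √(δp² + δr² + δw²) = √(1.76e+06 + 67100 + 2.29e+05) = 1430
Q = 10720, so δQ/Q = 1430/10720 = 0.134.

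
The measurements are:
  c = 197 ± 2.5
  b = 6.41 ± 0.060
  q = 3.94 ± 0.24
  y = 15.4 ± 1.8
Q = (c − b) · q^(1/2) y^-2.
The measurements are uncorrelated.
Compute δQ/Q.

0.236

Let u = c − b = 191. δu = √(δc² + δb²) = √(6.25 + 0.00360) = 2.50, so δu/u = 0.0131.
Q is then a monomial in u, q, y:
δQ/Q = √((δu/u)² + (½·δq/q)² + (-2·δy/y)²) = √(0.000172 + 0.000928 + 0.0546) = 0.236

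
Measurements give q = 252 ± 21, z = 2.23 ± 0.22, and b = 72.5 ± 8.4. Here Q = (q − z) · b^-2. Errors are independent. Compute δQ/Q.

Let u = q − z = 250. δu = √(δq² + δz²) = √(441 + 0.0484) = 21.0, so δu/u = 0.0841.
Q is then a monomial in u, b:
δQ/Q = √((δu/u)² + (-2·δb/b)²) = √(0.00707 + 0.0537) = 0.247

0.247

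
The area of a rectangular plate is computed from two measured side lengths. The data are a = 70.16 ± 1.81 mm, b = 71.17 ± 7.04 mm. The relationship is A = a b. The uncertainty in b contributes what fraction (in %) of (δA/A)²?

(δA/A)² = (1·δa/a)² + (1·δb/b)²
  a term: (1×0.0258)² = 0.000666
  b term: (1×0.0989)² = 0.00978
Total = 0.0105. Share from b = 0.00978/0.0105 = 0.936.

93.6%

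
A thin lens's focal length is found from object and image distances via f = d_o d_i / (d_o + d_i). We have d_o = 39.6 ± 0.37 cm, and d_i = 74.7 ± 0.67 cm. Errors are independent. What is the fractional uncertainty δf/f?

∂f/∂d_o = (d_i/(d_o+d_i))² = 0.427;  ∂f/∂d_i = (d_o/(d_o+d_i))² = 0.120
δf = √((∂f/∂d_o · δd_o)² + (∂f/∂d_i · δd_i)²) = √(0.0250 + 0.00647) = 0.177 cm
f = 25.9 cm, so δf/f = 0.177/25.9 = 0.00685.

0.00685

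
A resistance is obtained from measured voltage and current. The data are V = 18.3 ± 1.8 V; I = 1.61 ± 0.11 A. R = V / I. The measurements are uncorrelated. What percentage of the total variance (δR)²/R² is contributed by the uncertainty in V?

(δR/R)² = (1·δV/V)² + (-1·δI/I)²
  V term: (1×0.0984)² = 0.00967
  I term: (-1×0.0683)² = 0.00467
Total = 0.0143. Share from V = 0.00967/0.0143 = 0.675.

67.5%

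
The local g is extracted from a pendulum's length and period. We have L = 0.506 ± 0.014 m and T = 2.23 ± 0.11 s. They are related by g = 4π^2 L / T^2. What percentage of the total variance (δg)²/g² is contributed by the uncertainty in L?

7.29%

(δg/g)² = (1·δL/L)² + (-2·δT/T)²
  L term: (1×0.0277)² = 0.000766
  T term: (-2×0.0493)² = 0.00973
Total = 0.0105. Share from L = 0.000766/0.0105 = 0.0729.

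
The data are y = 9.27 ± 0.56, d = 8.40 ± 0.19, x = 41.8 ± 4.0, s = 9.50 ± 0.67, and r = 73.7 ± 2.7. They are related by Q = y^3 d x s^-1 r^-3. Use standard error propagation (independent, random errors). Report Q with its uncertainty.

0.0735 ± 0.0180

For a monomial Q ∝ y^3, d, x, s^-1, r^-3, fractional errors add in quadrature:
  (3·δy/y)² = (3×0.0604)² = 0.0328;  (1·δd/d)² = (1×0.0226)² = 0.000512;  (1·δx/x)² = (1×0.0957)² = 0.00916;  (-1·δs/s)² = (-1×0.0705)² = 0.00497;  (-3·δr/r)² = (-3×0.0366)² = 0.0121
δQ/Q = √(0.0596) = 0.244
Q = 0.0735, so δQ = 0.244 × 0.0735 = 0.0180.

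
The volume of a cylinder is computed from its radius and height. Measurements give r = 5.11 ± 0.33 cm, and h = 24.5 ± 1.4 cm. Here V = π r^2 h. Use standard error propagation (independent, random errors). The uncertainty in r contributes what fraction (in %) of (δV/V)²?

(δV/V)² = (2·δr/r)² + (1·δh/h)²
  r term: (2×0.0646)² = 0.0167
  h term: (1×0.0571)² = 0.00327
Total = 0.0199. Share from r = 0.0167/0.0199 = 0.836.

83.6%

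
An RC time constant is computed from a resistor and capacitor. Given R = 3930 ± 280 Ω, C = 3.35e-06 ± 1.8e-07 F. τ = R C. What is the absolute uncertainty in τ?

0.00117 s

Since τ is a product/quotient, work with relative uncertainties:
  (1·δR/R)² = (1×0.0712)² = 0.00508;  (1·δC/C)² = (1×0.0537)² = 0.00289
δτ/τ = √(0.00796) = 0.0892
τ = 0.0132 s, so δτ = 0.0892 × 0.0132 = 0.00117 s.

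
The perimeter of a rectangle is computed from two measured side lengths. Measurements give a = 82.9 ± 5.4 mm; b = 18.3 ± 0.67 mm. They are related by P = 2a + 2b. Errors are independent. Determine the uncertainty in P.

10.9 mm

Absolute uncertainties add in quadrature for a linear combination:
  (2·δa)² = 117;  (2·δb)² = 1.80
δP = √(118) = 10.9 mm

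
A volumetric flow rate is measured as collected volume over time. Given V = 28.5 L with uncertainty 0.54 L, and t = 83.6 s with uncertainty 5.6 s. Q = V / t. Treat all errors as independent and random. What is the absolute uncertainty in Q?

Each factor contributes (exponent × relative error)² to (δQ/Q)²:
  (1·δV/V)² = (1×0.0189)² = 0.000359;  (-1·δt/t)² = (-1×0.0670)² = 0.00449
δQ/Q = √(0.00485) = 0.0696
Q = 0.341 L/s, so δQ = 0.0696 × 0.341 = 0.0237 L/s.

0.0237 L/s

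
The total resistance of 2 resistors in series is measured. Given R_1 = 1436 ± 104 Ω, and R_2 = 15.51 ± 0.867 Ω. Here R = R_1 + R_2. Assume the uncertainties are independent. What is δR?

104 Ω

Each term contributes (cᵢ δxᵢ)² to (δR)²:
  (δR_1)² = 10800;  (δR_2)² = 0.752
δR = √(10800) = 104 Ω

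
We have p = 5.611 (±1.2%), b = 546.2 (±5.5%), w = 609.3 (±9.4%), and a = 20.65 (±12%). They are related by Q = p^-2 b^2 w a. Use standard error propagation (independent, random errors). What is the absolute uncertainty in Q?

2.26e+07

Q is a product of powers, so relative uncertainties combine in quadrature:
  (-2·δp/p)² = (-2×0.0120)² = 0.000576;  (2·δb/b)² = (2×0.0550)² = 0.0121;  (1·δw/w)² = (1×0.0940)² = 0.00884;  (1·δa/a)² = (1×0.120)² = 0.0144
δQ/Q = √(0.0359) = 0.190
Q = 1.192e+08, so δQ = 0.190 × 1.192e+08 = 2.26e+07.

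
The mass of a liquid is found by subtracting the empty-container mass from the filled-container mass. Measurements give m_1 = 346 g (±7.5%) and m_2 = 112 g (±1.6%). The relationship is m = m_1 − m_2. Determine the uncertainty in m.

m is a linear combination, so absolute uncertainties add in quadrature:
  (δm_1)² = 673;  (δm_2)² = 3.21
δm = √(677) = 26.0 g

26.0 g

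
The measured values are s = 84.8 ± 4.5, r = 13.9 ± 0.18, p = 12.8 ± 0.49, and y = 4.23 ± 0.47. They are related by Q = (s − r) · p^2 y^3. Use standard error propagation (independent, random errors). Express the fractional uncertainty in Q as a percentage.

Let u = s − r = 70.9. δu = √(δs² + δr²) = √(20.2 + 0.0324) = 4.50, so δu/u = 0.0635.
Q is then a monomial in u, p, y:
δQ/Q = √((δu/u)² + (2·δp/p)² + (3·δy/y)²) = √(0.00403 + 0.00586 + 0.111) = 0.348

34.8%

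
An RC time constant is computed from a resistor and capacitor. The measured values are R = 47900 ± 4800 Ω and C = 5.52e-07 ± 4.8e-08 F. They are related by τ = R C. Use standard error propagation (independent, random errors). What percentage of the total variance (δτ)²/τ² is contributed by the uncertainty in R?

(δτ/τ)² = (1·δR/R)² + (1·δC/C)²
  R term: (1×0.100)² = 0.0100
  C term: (1×0.0870)² = 0.00756
Total = 0.0176. Share from R = 0.0100/0.0176 = 0.570.

57.0%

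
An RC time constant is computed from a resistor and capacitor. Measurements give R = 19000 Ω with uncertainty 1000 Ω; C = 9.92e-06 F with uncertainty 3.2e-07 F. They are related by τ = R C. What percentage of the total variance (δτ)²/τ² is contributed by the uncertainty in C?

27.3%

(δτ/τ)² = (1·δR/R)² + (1·δC/C)²
  R term: (1×0.0526)² = 0.00277
  C term: (1×0.0323)² = 0.00104
Total = 0.00381. Share from C = 0.00104/0.00381 = 0.273.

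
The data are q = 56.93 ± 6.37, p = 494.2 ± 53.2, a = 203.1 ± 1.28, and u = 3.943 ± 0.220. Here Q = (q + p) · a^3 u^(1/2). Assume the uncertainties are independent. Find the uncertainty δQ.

Let w = q + p = 551.1. δw = √(δq² + δp²) = √(40.6 + 2830) = 53.6, so δw/w = 0.0972.
Q is then a monomial in w, a, u:
δQ/Q = √((δw/w)² + (3·δa/a)² + (½·δu/u)²) = √(0.00945 + 0.000357 + 0.000778) = 0.103
Q = 9.168e+09, so δQ = 0.103 × 9.168e+09 = 9.43e+08.

9.43e+08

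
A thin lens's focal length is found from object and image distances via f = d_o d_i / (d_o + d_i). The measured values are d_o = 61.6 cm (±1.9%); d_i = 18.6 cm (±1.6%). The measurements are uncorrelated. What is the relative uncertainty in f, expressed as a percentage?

∂f/∂d_o = (d_i/(d_o+d_i))² = 0.0538;  ∂f/∂d_i = (d_o/(d_o+d_i))² = 0.590
δf = √((∂f/∂d_o · δd_o)² + (∂f/∂d_i · δd_i)²) = √(0.00396 + 0.0308) = 0.187 cm
f = 14.3 cm, so δf/f = 0.187/14.3 = 0.0131.

1.31%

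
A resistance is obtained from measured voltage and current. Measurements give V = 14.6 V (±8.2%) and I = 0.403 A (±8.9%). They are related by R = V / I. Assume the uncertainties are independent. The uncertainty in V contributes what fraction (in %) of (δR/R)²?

45.9%

(δR/R)² = (1·δV/V)² + (-1·δI/I)²
  V term: (1×0.0820)² = 0.00672
  I term: (-1×0.0890)² = 0.00792
Total = 0.0146. Share from V = 0.00672/0.0146 = 0.459.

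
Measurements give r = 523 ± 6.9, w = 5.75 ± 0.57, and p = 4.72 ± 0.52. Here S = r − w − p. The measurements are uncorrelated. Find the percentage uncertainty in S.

Sums and differences: (δS)² = Σ (cᵢ δxᵢ)².
  (δr)² = 47.6;  (δw)² = 0.325;  (δp)² = 0.270
δS = √(48.2) = 6.94
S = 513, so δS/S = 6.94/513 = 0.0135.

1.35%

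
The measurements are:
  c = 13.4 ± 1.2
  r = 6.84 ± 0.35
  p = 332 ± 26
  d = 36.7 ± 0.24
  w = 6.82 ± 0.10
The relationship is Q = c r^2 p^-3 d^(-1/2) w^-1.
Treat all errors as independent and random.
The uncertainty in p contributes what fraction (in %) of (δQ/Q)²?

(δQ/Q)² = (1·δc/c)² + (2·δr/r)² + (-3·δp/p)² + (−½·δd/d)² + (-1·δw/w)²
  c term: (1×0.0896)² = 0.00802
  r term: (2×0.0512)² = 0.0105
  p term: (-3×0.0783)² = 0.0552
  d term: (-0.5×0.00654)² = 1.07e-05
  w term: (-1×0.0147)² = 0.000215
Total = 0.0739. Share from p = 0.0552/0.0739 = 0.747.

74.7%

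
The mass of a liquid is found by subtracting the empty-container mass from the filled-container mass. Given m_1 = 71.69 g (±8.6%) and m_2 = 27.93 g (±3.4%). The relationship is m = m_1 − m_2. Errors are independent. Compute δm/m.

0.143

m is a linear combination, so absolute uncertainties add in quadrature:
  (δm_1)² = 38.0;  (δm_2)² = 0.902
δm = √(38.9) = 6.24 g
m = 43.76 g, so δm/m = 6.24/43.76 = 0.143.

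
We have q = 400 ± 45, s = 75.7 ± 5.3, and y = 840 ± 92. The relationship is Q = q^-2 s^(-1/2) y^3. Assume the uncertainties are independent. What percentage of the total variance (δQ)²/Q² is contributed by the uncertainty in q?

31.7%

(δQ/Q)² = (-2·δq/q)² + (−½·δs/s)² + (3·δy/y)²
  q term: (-2×0.113)² = 0.0506
  s term: (-0.5×0.0700)² = 0.00123
  y term: (3×0.110)² = 0.108
Total = 0.160. Share from q = 0.0506/0.160 = 0.317.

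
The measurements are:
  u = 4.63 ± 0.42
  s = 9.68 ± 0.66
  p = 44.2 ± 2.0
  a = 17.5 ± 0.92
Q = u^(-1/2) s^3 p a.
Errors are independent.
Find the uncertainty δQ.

72000

Q is a product of powers, so relative uncertainties combine in quadrature:
  (−½·δu/u)² = (-0.5×0.0907)² = 0.00206;  (3·δs/s)² = (3×0.0682)² = 0.0418;  (1·δp/p)² = (1×0.0452)² = 0.00205;  (1·δa/a)² = (1×0.0526)² = 0.00276
δQ/Q = √(0.0487) = 0.221
Q = 3.26e+05, so δQ = 0.221 × 3.26e+05 = 72000.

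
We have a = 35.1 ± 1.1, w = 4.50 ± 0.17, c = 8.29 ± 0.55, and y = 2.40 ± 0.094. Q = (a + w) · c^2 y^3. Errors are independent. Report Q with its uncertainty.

37600 ± 6750

Let u = a + w = 39.6. δu = √(δa² + δw²) = √(1.21 + 0.0289) = 1.11, so δu/u = 0.0281.
Q is then a monomial in u, c, y:
δQ/Q = √((δu/u)² + (2·δc/c)² + (3·δy/y)²) = √(0.000790 + 0.0176 + 0.0138) = 0.179
Q = 37600, so δQ = 0.179 × 37600 = 6750.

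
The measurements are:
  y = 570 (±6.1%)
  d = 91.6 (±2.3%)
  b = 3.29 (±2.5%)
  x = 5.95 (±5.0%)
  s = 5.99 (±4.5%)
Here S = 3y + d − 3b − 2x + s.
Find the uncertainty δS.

Sums and differences: (δS)² = Σ (cᵢ δxᵢ)².
  (3·δy)² = 10900;  (δd)² = 4.44;  (3·δb)² = 0.0609;  (2·δx)² = 0.354;  (δs)² = 0.0727
δS = √(10900) = 104

104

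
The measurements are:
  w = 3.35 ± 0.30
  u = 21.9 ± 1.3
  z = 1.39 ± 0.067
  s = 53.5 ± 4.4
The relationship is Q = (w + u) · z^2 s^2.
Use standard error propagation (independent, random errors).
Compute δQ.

Let h = w + u = 25.2. δh = √(δw² + δu²) = √(0.0900 + 1.69) = 1.33, so δh/h = 0.0528.
Q is then a monomial in h, z, s:
δQ/Q = √((δh/h)² + (2·δz/z)² + (2·δs/s)²) = √(0.00279 + 0.00929 + 0.0271) = 0.198
Q = 1.4e+05, so δQ = 0.198 × 1.4e+05 = 27600.

27600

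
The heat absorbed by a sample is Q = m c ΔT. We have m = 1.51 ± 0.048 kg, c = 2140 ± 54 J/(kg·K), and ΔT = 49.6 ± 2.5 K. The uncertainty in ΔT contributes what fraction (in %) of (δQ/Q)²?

(δQ/Q)² = (1·δm/m)² + (1·δc/c)² + (1·δΔT/ΔT)²
  m term: (1×0.0318)² = 0.00101
  c term: (1×0.0252)² = 0.000637
  ΔT term: (1×0.0504)² = 0.00254
Total = 0.00419. Share from ΔT = 0.00254/0.00419 = 0.607.

60.7%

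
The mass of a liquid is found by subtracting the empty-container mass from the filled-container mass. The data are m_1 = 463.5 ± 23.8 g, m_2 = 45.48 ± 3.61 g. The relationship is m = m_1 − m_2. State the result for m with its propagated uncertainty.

418.0 ± 24.1 g

Absolute uncertainties add in quadrature for a linear combination:
  (δm_1)² = 566;  (δm_2)² = 13.0
δm = √(579) = 24.1 g
m = 418.0 g.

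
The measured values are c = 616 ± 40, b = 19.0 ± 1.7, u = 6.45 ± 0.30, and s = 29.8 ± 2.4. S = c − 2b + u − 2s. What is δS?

40.4

For a sum/difference, combine absolute errors in quadrature:
  (δc)² = 1600;  (2·δb)² = 11.6;  (δu)² = 0.0900;  (2·δs)² = 23.0
δS = √(1630) = 40.4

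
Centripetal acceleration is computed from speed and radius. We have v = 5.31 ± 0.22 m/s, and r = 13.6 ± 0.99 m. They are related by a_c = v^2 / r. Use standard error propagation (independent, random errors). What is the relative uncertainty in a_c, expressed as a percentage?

11.0%

Products/powers → add relative errors in quadrature, weighted by exponent:
  (2·δv/v)² = (2×0.0414)² = 0.00687;  (-1·δr/r)² = (-1×0.0728)² = 0.00530
δa_c/a_c = √(0.0122) = 0.110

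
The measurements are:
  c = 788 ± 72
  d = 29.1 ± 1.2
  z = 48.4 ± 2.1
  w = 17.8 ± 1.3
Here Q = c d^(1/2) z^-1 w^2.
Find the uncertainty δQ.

Since Q is a product/quotient, work with relative uncertainties:
  (1·δc/c)² = (1×0.0914)² = 0.00835;  (½·δd/d)² = (0.5×0.0412)² = 0.000425;  (-1·δz/z)² = (-1×0.0434)² = 0.00188;  (2·δw/w)² = (2×0.0730)² = 0.0213
δQ/Q = √(0.0320) = 0.179
Q = 27800, so δQ = 0.179 × 27800 = 4980.

4980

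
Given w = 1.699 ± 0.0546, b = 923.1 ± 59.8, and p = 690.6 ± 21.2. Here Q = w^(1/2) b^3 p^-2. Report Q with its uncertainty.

2150 ± 440

For a monomial Q ∝ w^(1/2), b^3, p^-2, fractional errors add in quadrature:
  (½·δw/w)² = (0.5×0.0321)² = 0.000258;  (3·δb/b)² = (3×0.0648)² = 0.0378;  (-2·δp/p)² = (-2×0.0307)² = 0.00377
δQ/Q = √(0.0418) = 0.204
Q = 2150, so δQ = 0.204 × 2150 = 440.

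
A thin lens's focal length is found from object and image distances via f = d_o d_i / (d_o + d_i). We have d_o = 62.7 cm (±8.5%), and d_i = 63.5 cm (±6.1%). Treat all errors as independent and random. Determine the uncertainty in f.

1.65 cm

∂f/∂d_o = (d_i/(d_o+d_i))² = 0.253;  ∂f/∂d_i = (d_o/(d_o+d_i))² = 0.247
δf = √((∂f/∂d_o · δd_o)² + (∂f/∂d_i · δd_i)²) = √(1.82 + 0.914) = 1.65 cm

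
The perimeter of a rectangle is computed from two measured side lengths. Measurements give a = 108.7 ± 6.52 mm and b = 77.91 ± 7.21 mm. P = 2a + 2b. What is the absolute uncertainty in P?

Sums and differences: (δP)² = Σ (cᵢ δxᵢ)².
  (2·δa)² = 170;  (2·δb)² = 208
δP = √(378) = 19.4 mm

19.4 mm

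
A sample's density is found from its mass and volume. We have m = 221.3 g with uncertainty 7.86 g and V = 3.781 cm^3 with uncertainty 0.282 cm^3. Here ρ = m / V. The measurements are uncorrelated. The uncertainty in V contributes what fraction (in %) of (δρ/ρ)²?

81.5%

(δρ/ρ)² = (1·δm/m)² + (-1·δV/V)²
  m term: (1×0.0355)² = 0.00126
  V term: (-1×0.0746)² = 0.00556
Total = 0.00682. Share from V = 0.00556/0.00682 = 0.815.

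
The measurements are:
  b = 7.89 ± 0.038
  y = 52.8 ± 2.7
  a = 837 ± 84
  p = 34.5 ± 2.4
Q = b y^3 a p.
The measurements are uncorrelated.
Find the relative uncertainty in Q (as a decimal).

0.196

Products/powers → add relative errors in quadrature, weighted by exponent:
  (1·δb/b)² = (1×0.00482)² = 2.32e-05;  (3·δy/y)² = (3×0.0511)² = 0.0235;  (1·δa/a)² = (1×0.100)² = 0.0101;  (1·δp/p)² = (1×0.0696)² = 0.00484
δQ/Q = √(0.0385) = 0.196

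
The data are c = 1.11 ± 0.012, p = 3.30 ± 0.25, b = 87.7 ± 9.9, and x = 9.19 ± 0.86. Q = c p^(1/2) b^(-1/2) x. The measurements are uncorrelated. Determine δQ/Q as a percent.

11.6%

Relative error in a monomial: (δQ/Q)² = Σ (nᵢ · δxᵢ/xᵢ)².
  (1·δc/c)² = (1×0.0108)² = 0.000117;  (½·δp/p)² = (0.5×0.0758)² = 0.00143;  (−½·δb/b)² = (-0.5×0.113)² = 0.00319;  (1·δx/x)² = (1×0.0936)² = 0.00876
δQ/Q = √(0.0135) = 0.116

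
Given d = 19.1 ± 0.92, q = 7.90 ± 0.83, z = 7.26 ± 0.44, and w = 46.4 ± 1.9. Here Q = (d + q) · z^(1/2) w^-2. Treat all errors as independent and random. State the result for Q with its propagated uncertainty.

0.0338 ± 0.00333

Let u = d + q = 27.0. δu = √(δd² + δq²) = √(0.846 + 0.689) = 1.24, so δu/u = 0.0459.
Q is then a monomial in u, z, w:
δQ/Q = √((δu/u)² + (½·δz/z)² + (-2·δw/w)²) = √(0.00211 + 0.000918 + 0.00671) = 0.0986
Q = 0.0338, so δQ = 0.0986 × 0.0338 = 0.00333.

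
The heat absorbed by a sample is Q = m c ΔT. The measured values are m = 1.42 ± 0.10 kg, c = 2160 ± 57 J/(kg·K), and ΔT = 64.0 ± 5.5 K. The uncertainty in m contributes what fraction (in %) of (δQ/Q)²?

(δQ/Q)² = (1·δm/m)² + (1·δc/c)² + (1·δΔT/ΔT)²
  m term: (1×0.0704)² = 0.00496
  c term: (1×0.0264)² = 0.000696
  ΔT term: (1×0.0859)² = 0.00739
Total = 0.0130. Share from m = 0.00496/0.0130 = 0.380.

38.0%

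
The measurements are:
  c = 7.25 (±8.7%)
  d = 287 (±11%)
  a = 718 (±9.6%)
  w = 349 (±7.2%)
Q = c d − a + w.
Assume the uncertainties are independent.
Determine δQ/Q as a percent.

Let p = c·d = 2080. δp/p = √((1·δc/c)² + (1·δd/d)²) = √(0.00757 + 0.0121) = 0.140, so δp = 292.
Q = p − a + w: δQ = √(δp² + δa² + δw²) = √(85200 + 4750 + 631) = 301
Q = 1710, so δQ/Q = 301/1710 = 0.176.

17.6%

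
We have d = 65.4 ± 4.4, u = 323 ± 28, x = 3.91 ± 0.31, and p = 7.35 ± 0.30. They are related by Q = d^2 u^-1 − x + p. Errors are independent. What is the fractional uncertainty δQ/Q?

0.130

Let w = d^2·u^-1 = 13.2. δw/w = √((2·δd/d)² + (-1·δu/u)²) = √(0.0181 + 0.00751) = 0.160, so δw = 2.12.
Q = w − x + p: δQ = √(δw² + δx² + δp²) = √(4.49 + 0.0961 + 0.0900) = 2.16
Q = 16.7, so δQ/Q = 2.16/16.7 = 0.130.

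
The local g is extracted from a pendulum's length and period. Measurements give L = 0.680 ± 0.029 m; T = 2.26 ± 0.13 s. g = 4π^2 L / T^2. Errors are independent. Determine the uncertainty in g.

0.645 m/s^2

Each factor contributes (exponent × relative error)² to (δg/g)²:
  (1·δL/L)² = (1×0.0426)² = 0.00182;  (-2·δT/T)² = (-2×0.0575)² = 0.0132
δg/g = √(0.0151) = 0.123
g = 5.26 m/s^2, so δg = 0.123 × 5.26 = 0.645 m/s^2.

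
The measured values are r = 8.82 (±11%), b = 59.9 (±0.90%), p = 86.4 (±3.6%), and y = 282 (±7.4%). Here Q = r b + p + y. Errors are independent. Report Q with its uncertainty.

897 ± 62.0

Let w = r·b = 528. δw/w = √((1·δr/r)² + (1·δb/b)²) = √(0.0121 + 8.1e-05) = 0.110, so δw = 58.3.
Q = w + p + y: δQ = √(δw² + δp² + δy²) = √(3400 + 9.67 + 435) = 62.0
Q = 897.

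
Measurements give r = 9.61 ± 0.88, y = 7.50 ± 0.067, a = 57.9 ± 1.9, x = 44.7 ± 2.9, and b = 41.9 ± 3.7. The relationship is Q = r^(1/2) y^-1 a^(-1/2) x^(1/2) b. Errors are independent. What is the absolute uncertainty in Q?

For a monomial Q ∝ r^(1/2), y^-1, a^(-1/2), x^(1/2), b, fractional errors add in quadrature:
  (½·δr/r)² = (0.5×0.0916)² = 0.00210;  (-1·δy/y)² = (-1×0.00893)² = 7.98e-05;  (−½·δa/a)² = (-0.5×0.0328)² = 0.000269;  (½·δx/x)² = (0.5×0.0649)² = 0.00105;  (1·δb/b)² = (1×0.0883)² = 0.00780
δQ/Q = √(0.0113) = 0.106
Q = 15.2, so δQ = 0.106 × 15.2 = 1.62.

1.62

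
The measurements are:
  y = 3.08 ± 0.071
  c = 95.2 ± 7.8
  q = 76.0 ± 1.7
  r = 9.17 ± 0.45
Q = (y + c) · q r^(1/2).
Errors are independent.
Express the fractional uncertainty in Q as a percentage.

8.60%

Let u = y + c = 98.3. δu = √(δy² + δc²) = √(0.00504 + 60.8) = 7.80, so δu/u = 0.0794.
Q is then a monomial in u, q, r:
δQ/Q = √((δu/u)² + (1·δq/q)² + (½·δr/r)²) = √(0.00630 + 0.000500 + 0.000602) = 0.0860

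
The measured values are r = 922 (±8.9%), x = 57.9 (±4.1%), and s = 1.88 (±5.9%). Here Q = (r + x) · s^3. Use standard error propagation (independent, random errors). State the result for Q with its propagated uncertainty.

6510 ± 1280

Let u = r + x = 980. δu = √(δr² + δx²) = √(6730 + 5.64) = 82.1, so δu/u = 0.0838.
Q is then a monomial in u, s:
δQ/Q = √((δu/u)² + (3·δs/s)²) = √(0.00702 + 0.0313) = 0.196
Q = 6510, so δQ = 0.196 × 6510 = 1280.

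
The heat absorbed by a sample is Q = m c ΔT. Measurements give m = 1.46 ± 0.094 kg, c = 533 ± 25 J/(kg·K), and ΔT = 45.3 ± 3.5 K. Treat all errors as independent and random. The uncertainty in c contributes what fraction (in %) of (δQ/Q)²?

17.9%

(δQ/Q)² = (1·δm/m)² + (1·δc/c)² + (1·δΔT/ΔT)²
  m term: (1×0.0644)² = 0.00415
  c term: (1×0.0469)² = 0.00220
  ΔT term: (1×0.0773)² = 0.00597
Total = 0.0123. Share from c = 0.00220/0.0123 = 0.179.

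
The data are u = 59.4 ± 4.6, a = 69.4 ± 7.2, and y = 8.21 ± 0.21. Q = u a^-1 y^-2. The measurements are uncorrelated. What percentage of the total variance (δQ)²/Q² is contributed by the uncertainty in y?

13.5%

(δQ/Q)² = (1·δu/u)² + (-1·δa/a)² + (-2·δy/y)²
  u term: (1×0.0774)² = 0.00600
  a term: (-1×0.104)² = 0.0108
  y term: (-2×0.0256)² = 0.00262
Total = 0.0194. Share from y = 0.00262/0.0194 = 0.135.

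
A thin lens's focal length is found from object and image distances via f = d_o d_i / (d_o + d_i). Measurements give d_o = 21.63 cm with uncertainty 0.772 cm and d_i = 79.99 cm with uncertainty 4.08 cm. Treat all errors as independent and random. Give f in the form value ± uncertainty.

∂f/∂d_o = (d_i/(d_o+d_i))² = 0.620;  ∂f/∂d_i = (d_o/(d_o+d_i))² = 0.0453
δf = √((∂f/∂d_o · δd_o)² + (∂f/∂d_i · δd_i)²) = √(0.229 + 0.0342) = 0.513 cm
f = 17.03 cm.

17.03 ± 0.513 cm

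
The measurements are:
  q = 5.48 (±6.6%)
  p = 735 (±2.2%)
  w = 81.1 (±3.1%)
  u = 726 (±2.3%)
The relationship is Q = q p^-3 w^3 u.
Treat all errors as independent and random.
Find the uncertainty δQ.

Relative error in a monomial: (δQ/Q)² = Σ (nᵢ · δxᵢ/xᵢ)².
  (1·δq/q)² = (1×0.0660)² = 0.00436;  (-3·δp/p)² = (-3×0.0220)² = 0.00436;  (3·δw/w)² = (3×0.0310)² = 0.00865;  (1·δu/u)² = (1×0.0230)² = 0.000529
δQ/Q = √(0.0179) = 0.134
Q = 5.34, so δQ = 0.134 × 5.34 = 0.715.

0.715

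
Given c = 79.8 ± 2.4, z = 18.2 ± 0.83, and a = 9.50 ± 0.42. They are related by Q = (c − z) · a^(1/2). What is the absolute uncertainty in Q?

Let u = c − z = 61.6. δu = √(δc² + δz²) = √(5.76 + 0.689) = 2.54, so δu/u = 0.0412.
Q is then a monomial in u, a:
δQ/Q = √((δu/u)² + (½·δa/a)²) = √(0.00170 + 0.000489) = 0.0468
Q = 190, so δQ = 0.0468 × 190 = 8.88.

8.88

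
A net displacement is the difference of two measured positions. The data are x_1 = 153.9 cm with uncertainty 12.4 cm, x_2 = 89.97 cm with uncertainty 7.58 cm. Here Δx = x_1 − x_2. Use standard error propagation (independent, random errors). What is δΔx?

For a sum/difference, combine absolute errors in quadrature:
  (δx_1)² = 154;  (δx_2)² = 57.5
δΔx = √(211) = 14.5 cm

14.5 cm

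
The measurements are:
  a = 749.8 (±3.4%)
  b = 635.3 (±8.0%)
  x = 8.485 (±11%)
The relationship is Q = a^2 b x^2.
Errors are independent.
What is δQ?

6.27e+09

Relative error in a monomial: (δQ/Q)² = Σ (nᵢ · δxᵢ/xᵢ)².
  (2·δa/a)² = (2×0.0340)² = 0.00462;  (1·δb/b)² = (1×0.0800)² = 0.00640;  (2·δx/x)² = (2×0.110)² = 0.0484
δQ/Q = √(0.0594) = 0.244
Q = 2.571e+10, so δQ = 0.244 × 2.571e+10 = 6.27e+09.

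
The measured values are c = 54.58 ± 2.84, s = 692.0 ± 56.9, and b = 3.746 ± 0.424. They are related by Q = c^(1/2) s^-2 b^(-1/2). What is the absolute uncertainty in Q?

1.4e-06

Q is a product of powers, so relative uncertainties combine in quadrature:
  (½·δc/c)² = (0.5×0.0520)² = 0.000677;  (-2·δs/s)² = (-2×0.0822)² = 0.0270;  (−½·δb/b)² = (-0.5×0.113)² = 0.00320
δQ/Q = √(0.0309) = 0.176
Q = 7.971e-06, so δQ = 0.176 × 7.971e-06 = 1.4e-06.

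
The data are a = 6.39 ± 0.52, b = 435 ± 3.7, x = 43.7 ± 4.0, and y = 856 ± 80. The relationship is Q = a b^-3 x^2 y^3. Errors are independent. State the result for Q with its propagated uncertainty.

93000 ± 32100

Each factor contributes (exponent × relative error)² to (δQ/Q)²:
  (1·δa/a)² = (1×0.0814)² = 0.00662;  (-3·δb/b)² = (-3×0.00851)² = 0.000651;  (2·δx/x)² = (2×0.0915)² = 0.0335;  (3·δy/y)² = (3×0.0935)² = 0.0786
δQ/Q = √(0.119) = 0.346
Q = 93000, so δQ = 0.346 × 93000 = 32100.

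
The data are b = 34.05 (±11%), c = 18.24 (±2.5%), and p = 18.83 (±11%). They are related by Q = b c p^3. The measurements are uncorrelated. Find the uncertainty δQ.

1.45e+06

Each factor contributes (exponent × relative error)² to (δQ/Q)²:
  (1·δb/b)² = (1×0.110)² = 0.0121;  (1·δc/c)² = (1×0.0250)² = 0.000625;  (3·δp/p)² = (3×0.110)² = 0.109
δQ/Q = √(0.122) = 0.349
Q = 4.147e+06, so δQ = 0.349 × 4.147e+06 = 1.45e+06.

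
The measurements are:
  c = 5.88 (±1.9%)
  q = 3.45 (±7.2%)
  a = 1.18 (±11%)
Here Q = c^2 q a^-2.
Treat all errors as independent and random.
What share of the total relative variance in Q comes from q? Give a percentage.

(δQ/Q)² = (2·δc/c)² + (1·δq/q)² + (-2·δa/a)²
  c term: (2×0.0190)² = 0.00144
  q term: (1×0.0720)² = 0.00518
  a term: (-2×0.110)² = 0.0484
Total = 0.0550. Share from q = 0.00518/0.0550 = 0.0942.

9.42%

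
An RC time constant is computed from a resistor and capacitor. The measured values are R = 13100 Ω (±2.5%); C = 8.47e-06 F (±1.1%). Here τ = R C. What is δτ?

Products/powers → add relative errors in quadrature, weighted by exponent:
  (1·δR/R)² = (1×0.0250)² = 0.000625;  (1·δC/C)² = (1×0.0110)² = 0.000121
δτ/τ = √(0.000746) = 0.0273
τ = 0.111 s, so δτ = 0.0273 × 0.111 = 0.00303 s.

0.00303 s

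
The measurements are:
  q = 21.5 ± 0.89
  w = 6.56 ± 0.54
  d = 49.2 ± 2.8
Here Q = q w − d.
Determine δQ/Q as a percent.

14.5%

Let p = q·w = 141. δp/p = √((1·δq/q)² + (1·δw/w)²) = √(0.00171 + 0.00678) = 0.0921, so δp = 13.0.
Q = p − d: δQ = √(δp² + δd²) = √(169 + 7.84) = 13.3
Q = 91.8, so δQ/Q = 13.3/91.8 = 0.145.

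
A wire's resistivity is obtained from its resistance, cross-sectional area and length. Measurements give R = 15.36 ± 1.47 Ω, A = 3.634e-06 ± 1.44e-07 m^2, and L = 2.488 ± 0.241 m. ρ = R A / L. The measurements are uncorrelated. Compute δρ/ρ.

Each factor contributes (exponent × relative error)² to (δρ/ρ)²:
  (1·δR/R)² = (1×0.0957)² = 0.00916;  (1·δA/A)² = (1×0.0396)² = 0.00157;  (-1·δL/L)² = (-1×0.0969)² = 0.00938
δρ/ρ = √(0.0201) = 0.142

0.142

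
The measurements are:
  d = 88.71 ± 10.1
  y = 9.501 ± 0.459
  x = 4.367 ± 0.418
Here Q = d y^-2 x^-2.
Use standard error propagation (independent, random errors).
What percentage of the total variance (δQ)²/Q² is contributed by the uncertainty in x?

62.2%

(δQ/Q)² = (1·δd/d)² + (-2·δy/y)² + (-2·δx/x)²
  d term: (1×0.114)² = 0.0130
  y term: (-2×0.0483)² = 0.00934
  x term: (-2×0.0957)² = 0.0366
Total = 0.0589. Share from x = 0.0366/0.0589 = 0.622.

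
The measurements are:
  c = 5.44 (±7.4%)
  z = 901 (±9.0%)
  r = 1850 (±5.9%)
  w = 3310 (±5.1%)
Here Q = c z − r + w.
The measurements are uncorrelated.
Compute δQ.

Let p = c·z = 4900. δp/p = √((1·δc/c)² + (1·δz/z)²) = √(0.00548 + 0.00810) = 0.117, so δp = 571.
Q = p − r + w: δQ = √(δp² + δr² + δw²) = √(3.26e+05 + 11900 + 28500) = 605

605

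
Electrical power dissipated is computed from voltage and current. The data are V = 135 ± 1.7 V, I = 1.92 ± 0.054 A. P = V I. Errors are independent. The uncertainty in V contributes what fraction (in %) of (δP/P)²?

16.7%

(δP/P)² = (1·δV/V)² + (1·δI/I)²
  V term: (1×0.0126)² = 0.000159
  I term: (1×0.0281)² = 0.000791
Total = 0.000950. Share from V = 0.000159/0.000950 = 0.167.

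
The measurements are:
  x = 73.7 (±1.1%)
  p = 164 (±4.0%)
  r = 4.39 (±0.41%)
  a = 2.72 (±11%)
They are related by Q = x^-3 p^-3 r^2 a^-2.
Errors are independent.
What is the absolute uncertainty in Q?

3.73e-13

Q is a product of powers, so relative uncertainties combine in quadrature:
  (-3·δx/x)² = (-3×0.0110)² = 0.00109;  (-3·δp/p)² = (-3×0.0400)² = 0.0144;  (2·δr/r)² = (2×0.00410)² = 6.72e-05;  (-2·δa/a)² = (-2×0.110)² = 0.0484
δQ/Q = √(0.0640) = 0.253
Q = 1.48e-12, so δQ = 0.253 × 1.48e-12 = 3.73e-13.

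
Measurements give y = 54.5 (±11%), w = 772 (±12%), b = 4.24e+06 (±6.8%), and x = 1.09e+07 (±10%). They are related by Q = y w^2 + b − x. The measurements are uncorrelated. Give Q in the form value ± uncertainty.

Let p = y·w^2 = 3.25e+07. δp/p = √((1·δy/y)² + (2·δw/w)²) = √(0.0121 + 0.0576) = 0.264, so δp = 8.58e+06.
Q = p + b − x: δQ = √(δp² + δb² + δx²) = √(7.35e+13 + 8.31e+10 + 1.19e+12) = 8.65e+06
Q = 2.58e+07.

(2.58 ± 0.865) × 10^7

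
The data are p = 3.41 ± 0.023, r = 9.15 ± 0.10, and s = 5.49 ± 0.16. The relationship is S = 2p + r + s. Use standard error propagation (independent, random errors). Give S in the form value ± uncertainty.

Sums and differences: (δS)² = Σ (cᵢ δxᵢ)².
  (2·δp)² = 0.00212;  (δr)² = 0.0100;  (δs)² = 0.0256
δS = √(0.0377) = 0.194
S = 21.5.

21.5 ± 0.194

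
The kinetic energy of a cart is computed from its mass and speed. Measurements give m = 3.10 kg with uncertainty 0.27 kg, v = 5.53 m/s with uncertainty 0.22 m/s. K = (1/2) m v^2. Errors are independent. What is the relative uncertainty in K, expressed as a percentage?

11.8%

K is a product of powers, so relative uncertainties combine in quadrature:
  (1·δm/m)² = (1×0.0871)² = 0.00759;  (2·δv/v)² = (2×0.0398)² = 0.00633
δK/K = √(0.0139) = 0.118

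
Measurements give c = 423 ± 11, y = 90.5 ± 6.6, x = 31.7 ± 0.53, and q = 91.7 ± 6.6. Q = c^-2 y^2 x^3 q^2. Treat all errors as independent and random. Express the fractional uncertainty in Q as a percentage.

21.7%

Relative error in a monomial: (δQ/Q)² = Σ (nᵢ · δxᵢ/xᵢ)².
  (-2·δc/c)² = (-2×0.0260)² = 0.00270;  (2·δy/y)² = (2×0.0729)² = 0.0213;  (3·δx/x)² = (3×0.0167)² = 0.00252;  (2·δq/q)² = (2×0.0720)² = 0.0207
δQ/Q = √(0.0472) = 0.217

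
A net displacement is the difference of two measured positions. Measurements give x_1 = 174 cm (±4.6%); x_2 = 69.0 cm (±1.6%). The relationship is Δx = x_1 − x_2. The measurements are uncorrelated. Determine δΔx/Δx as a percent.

7.70%

Each term contributes (cᵢ δxᵢ)² to (δΔx)²:
  (δx_1)² = 64.1;  (δx_2)² = 1.22
δΔx = √(65.3) = 8.08 cm
Δx = 105 cm, so δΔx/Δx = 8.08/105 = 0.0770.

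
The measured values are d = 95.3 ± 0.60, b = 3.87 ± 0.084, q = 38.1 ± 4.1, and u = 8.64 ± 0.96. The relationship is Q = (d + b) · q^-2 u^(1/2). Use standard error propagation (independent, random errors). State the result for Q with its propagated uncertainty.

Let w = d + b = 99.2. δw = √(δd² + δb²) = √(0.360 + 0.00706) = 0.606, so δw/w = 0.00611.
Q is then a monomial in w, q, u:
δQ/Q = √((δw/w)² + (-2·δq/q)² + (½·δu/u)²) = √(3.73e-05 + 0.0463 + 0.00309) = 0.222
Q = 0.201, so δQ = 0.222 × 0.201 = 0.0447.

0.201 ± 0.0447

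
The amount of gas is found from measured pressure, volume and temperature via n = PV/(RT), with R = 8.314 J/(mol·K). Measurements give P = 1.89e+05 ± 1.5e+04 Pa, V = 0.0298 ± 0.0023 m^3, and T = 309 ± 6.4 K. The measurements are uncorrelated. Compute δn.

n is a product of powers, so relative uncertainties combine in quadrature:
  (1·δP/P)² = (1×0.0794)² = 0.00630;  (1·δV/V)² = (1×0.0772)² = 0.00596;  (-1·δT/T)² = (-1×0.0207)² = 0.000429
δn/n = √(0.0127) = 0.113
n = 2.19 mol, so δn = 0.113 × 2.19 = 0.247 mol.

0.247 mol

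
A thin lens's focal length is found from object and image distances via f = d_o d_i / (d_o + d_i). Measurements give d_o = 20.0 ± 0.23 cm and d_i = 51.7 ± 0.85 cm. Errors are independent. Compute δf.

0.137 cm

∂f/∂d_o = (d_i/(d_o+d_i))² = 0.520;  ∂f/∂d_i = (d_o/(d_o+d_i))² = 0.0778
δf = √((∂f/∂d_o · δd_o)² + (∂f/∂d_i · δd_i)²) = √(0.0143 + 0.00437) = 0.137 cm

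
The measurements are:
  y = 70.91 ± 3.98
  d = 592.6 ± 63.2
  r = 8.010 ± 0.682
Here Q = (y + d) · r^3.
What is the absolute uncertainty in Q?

Let u = y + d = 663.5. δu = √(δy² + δd²) = √(15.8 + 3990) = 63.3, so δu/u = 0.0954.
Q is then a monomial in u, r:
δQ/Q = √((δu/u)² + (3·δr/r)²) = √(0.00911 + 0.0652) = 0.273
Q = 341000, so δQ = 0.273 × 341000 = 93000.

93000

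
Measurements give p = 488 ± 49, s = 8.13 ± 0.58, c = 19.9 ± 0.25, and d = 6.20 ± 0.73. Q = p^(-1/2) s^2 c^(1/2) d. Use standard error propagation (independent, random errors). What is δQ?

15.9

Q is a product of powers, so relative uncertainties combine in quadrature:
  (−½·δp/p)² = (-0.5×0.100)² = 0.00252;  (2·δs/s)² = (2×0.0713)² = 0.0204;  (½·δc/c)² = (0.5×0.0126)² = 3.95e-05;  (1·δd/d)² = (1×0.118)² = 0.0139
δQ/Q = √(0.0368) = 0.192
Q = 82.8, so δQ = 0.192 × 82.8 = 15.9.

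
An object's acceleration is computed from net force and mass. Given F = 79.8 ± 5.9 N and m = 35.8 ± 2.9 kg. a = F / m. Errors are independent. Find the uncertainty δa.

0.244 m/s^2

For a monomial a ∝ F, m^-1, fractional errors add in quadrature:
  (1·δF/F)² = (1×0.0739)² = 0.00547;  (-1·δm/m)² = (-1×0.0810)² = 0.00656
δa/a = √(0.0120) = 0.110
a = 2.23 m/s^2, so δa = 0.110 × 2.23 = 0.244 m/s^2.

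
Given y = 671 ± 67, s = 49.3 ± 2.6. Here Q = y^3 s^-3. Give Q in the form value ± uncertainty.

Relative error in a monomial: (δQ/Q)² = Σ (nᵢ · δxᵢ/xᵢ)².
  (3·δy/y)² = (3×0.0999)² = 0.0897;  (-3·δs/s)² = (-3×0.0527)² = 0.0250
δQ/Q = √(0.115) = 0.339
Q = 2520, so δQ = 0.339 × 2520 = 854.

2520 ± 854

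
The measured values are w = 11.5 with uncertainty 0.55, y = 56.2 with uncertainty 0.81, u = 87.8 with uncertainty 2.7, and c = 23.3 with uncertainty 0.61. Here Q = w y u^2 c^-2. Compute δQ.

872

Each factor contributes (exponent × relative error)² to (δQ/Q)²:
  (1·δw/w)² = (1×0.0478)² = 0.00229;  (1·δy/y)² = (1×0.0144)² = 0.000208;  (2·δu/u)² = (2×0.0308)² = 0.00378;  (-2·δc/c)² = (-2×0.0262)² = 0.00274
δQ/Q = √(0.00902) = 0.0950
Q = 9180, so δQ = 0.0950 × 9180 = 872.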